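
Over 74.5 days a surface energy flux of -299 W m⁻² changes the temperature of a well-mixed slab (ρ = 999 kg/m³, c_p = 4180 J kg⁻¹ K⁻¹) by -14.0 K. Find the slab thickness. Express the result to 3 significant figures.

32.9 m

Heat input Q = F Δt = -299 × 6.44×10^6 s = -1.92×10^9 J/m².
Required areal heat capacity C = Q / ΔT = 1.37×10^8 J/(m²·K).
Depth D = C / (ρ c_p) = 1.37×10^8 / (999 × 4180) = 32.9 m.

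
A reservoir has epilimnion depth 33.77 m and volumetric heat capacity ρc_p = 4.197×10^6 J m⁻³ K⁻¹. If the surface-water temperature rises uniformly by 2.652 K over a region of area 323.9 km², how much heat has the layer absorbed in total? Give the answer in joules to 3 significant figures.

1.22×10^17 J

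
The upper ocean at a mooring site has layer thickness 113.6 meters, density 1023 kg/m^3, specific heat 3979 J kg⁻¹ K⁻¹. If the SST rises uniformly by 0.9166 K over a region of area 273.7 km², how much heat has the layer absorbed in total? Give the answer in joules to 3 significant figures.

Areal heat capacity C = ρ c_p D = 1023 × 3979 × 113.6 = 4.62×10^8 J/(m²·K).
Heat per unit area: q = C ΔT = 4.62×10^8 × 0.9166 = 4.24×10^8 J/m².
Total heat: Q = q × A = 4.24×10^8 × (273.7 × 10⁶ m²) = 1.16×10^17 J.

1.16×10^17 J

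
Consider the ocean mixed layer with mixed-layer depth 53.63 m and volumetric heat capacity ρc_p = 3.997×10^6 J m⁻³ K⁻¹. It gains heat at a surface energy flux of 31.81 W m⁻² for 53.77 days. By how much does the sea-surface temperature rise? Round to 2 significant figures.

Areal heat capacity C = ρc_p × D = 3.997×10^6 × 53.63 = 2.14×10^8 J/(m²·K).
Net heat input Q = F Δt = 31.81 × (53.77 days × 86400 s/day) = 1.48×10^8 J/m².
ΔT = Q / C = 1.48×10^8 / 2.14×10^8 = 0.689 K.

0.69 K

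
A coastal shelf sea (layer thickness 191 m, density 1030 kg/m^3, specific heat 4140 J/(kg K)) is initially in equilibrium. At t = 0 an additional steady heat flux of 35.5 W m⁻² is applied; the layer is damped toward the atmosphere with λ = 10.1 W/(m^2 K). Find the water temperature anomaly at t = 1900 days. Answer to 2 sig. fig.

3.1 K

Areal heat capacity C = ρ c_p D = 1030 × 4140 × 191 = 8.14×10^8 J/(m²·K).
τ = C / λ = 8.14×10^8 / 10.1 = 8.06×10^7 s.
Equilibrium anomaly ΔT_eq = F / λ = 35.5 / 10.1 = 3.51 K.
t = 1900 days = 1.64×10^8 s, so t/τ = 2.04.
ΔT(t) = ΔT_eq (1 − e^(−t/τ)) = 3.51 × (1 − e^−2.04) = 3.06 K.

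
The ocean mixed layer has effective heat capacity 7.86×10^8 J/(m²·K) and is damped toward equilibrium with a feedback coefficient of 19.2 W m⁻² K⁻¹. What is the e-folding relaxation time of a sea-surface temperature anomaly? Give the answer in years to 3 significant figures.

Areal heat capacity C = 7.86×10^8 J/(m²·K) (given).
Relaxation time τ = C / λ = 7.86×10^8 / 19.2 = 4.09×10^7 s.
In years: 4.09×10^7 s / (3.156×10^7 s/year) = 1.30 years.

1.30 years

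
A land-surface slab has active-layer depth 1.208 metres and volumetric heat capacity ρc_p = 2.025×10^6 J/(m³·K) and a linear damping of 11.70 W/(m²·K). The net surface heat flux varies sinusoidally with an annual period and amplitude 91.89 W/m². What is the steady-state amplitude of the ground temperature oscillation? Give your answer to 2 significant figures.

Areal heat capacity C = ρc_p × D = 2.025×10^6 × 1.208 = 2.45×10^6 J/(m²·K).
Angular frequency ω = 2π / T = 2π / 3.15×10^7 s = 1.99×10^-7 s⁻¹.
√((Cω)² + λ²) = √((0.487)² + 11.70²) = 11.7 W/(m²·K).
Amplitude A = F₀ / √((Cω)²+λ²) = 91.89 / 11.7 = 7.85 K.

7.8 K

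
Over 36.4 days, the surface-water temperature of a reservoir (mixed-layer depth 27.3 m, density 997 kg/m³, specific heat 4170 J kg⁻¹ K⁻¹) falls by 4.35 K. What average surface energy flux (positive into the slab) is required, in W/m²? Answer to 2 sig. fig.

Areal heat capacity C = ρ c_p D = 997 × 4170 × 27.3 = 1.13×10^8 J m⁻² K⁻¹.
Required heat per unit area: Q = C ΔT = 1.13×10^8 × -4.35 = -4.94×10^8 J/m².
Flux F = Q / Δt = -4.94×10^8 / 3.14×10^6 s = -157 W/m².

-160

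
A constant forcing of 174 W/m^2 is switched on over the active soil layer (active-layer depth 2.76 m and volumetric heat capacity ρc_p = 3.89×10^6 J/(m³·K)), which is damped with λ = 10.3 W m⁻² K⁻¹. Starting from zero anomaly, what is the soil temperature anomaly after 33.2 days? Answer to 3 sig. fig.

Areal heat capacity C = ρc_p × D = 3.89×10^6 × 2.76 = 1.07×10^7 J m⁻² K⁻¹.
τ = C / λ = 1.07×10^7 / 10.3 = 1.04×10^6 s.
Equilibrium anomaly ΔT_eq = F / λ = 174 / 10.3 = 16.9 K.
t = 33.2 days = 2.87×10^6 s, so t/τ = 2.75.
ΔT(t) = ΔT_eq (1 − e^(−t/τ)) = 16.9 × (1 − e^−2.75) = 15.8 K.

15.8 K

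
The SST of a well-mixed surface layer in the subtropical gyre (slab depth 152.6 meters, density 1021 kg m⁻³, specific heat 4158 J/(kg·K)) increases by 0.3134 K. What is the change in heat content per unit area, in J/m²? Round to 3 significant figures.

Areal heat capacity C = ρ c_p D = 1021 × 4158 × 152.6 = 6.48×10^8 J/(m²·K).
ΔQ = C ΔT = 6.48×10^8 × 0.3134 = 2.03×10^8 J/m².

2.03×10^8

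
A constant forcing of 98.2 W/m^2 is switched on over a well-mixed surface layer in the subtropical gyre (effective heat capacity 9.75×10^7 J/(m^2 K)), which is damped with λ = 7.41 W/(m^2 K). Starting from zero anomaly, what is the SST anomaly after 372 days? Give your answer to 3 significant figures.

12.1 K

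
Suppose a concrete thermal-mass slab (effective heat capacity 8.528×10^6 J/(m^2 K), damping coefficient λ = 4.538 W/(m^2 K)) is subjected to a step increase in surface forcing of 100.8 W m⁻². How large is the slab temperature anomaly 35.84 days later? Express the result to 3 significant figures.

17.9 K

Areal heat capacity C = 8.528×10^6 J/(m^2 K) (given).
τ = C / λ = 8.53×10^6 / 4.538 = 1.88×10^6 s.
Equilibrium anomaly ΔT_eq = F / λ = 100.8 / 4.538 = 22.2 K.
t = 35.84 days = 3.10×10^6 s, so t/τ = 1.65.
ΔT(t) = ΔT_eq (1 − e^(−t/τ)) = 22.2 × (1 − e^−1.65) = 17.9 K.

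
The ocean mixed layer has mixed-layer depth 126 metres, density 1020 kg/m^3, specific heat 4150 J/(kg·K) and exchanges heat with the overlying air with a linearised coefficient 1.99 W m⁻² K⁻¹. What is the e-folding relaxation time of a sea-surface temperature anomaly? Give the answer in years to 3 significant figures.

Areal heat capacity C = ρ c_p D = 1020 × 4150 × 126 = 5.33×10^8 J m⁻² K⁻¹.
Relaxation time τ = C / λ = 5.33×10^8 / 1.99 = 2.68×10^8 s.
In years: 2.68×10^8 s / (3.156×10^7 s/year) = 8.49 years.

8.49 years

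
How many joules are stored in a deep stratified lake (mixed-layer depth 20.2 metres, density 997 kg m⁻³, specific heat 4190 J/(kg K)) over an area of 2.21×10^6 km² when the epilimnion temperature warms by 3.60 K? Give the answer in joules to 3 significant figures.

6.71×10^20 J

Areal heat capacity C = ρ c_p D = 997 × 4190 × 20.2 = 8.44×10^7 J/(m²·K).
Heat per unit area: q = C ΔT = 8.44×10^7 × 3.60 = 3.04×10^8 J/m².
Total heat: Q = q × A = 3.04×10^8 × (2.21×10^6 × 10⁶ m²) = 6.71×10^20 J.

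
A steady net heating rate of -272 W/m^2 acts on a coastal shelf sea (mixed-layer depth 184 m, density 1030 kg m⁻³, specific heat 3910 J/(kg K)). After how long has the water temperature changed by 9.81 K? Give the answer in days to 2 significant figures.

310 days

Areal heat capacity C = ρ c_p D = 1030 × 3910 × 184 = 7.41×10^8 J/(m^2 K).
Time required: Δt = C ΔT / F = 7.41×10^8 × -9.81 / -272 = 2.67×10^7 s.
In days: 2.67×10^7 s / (86400 s/day) = 309 days.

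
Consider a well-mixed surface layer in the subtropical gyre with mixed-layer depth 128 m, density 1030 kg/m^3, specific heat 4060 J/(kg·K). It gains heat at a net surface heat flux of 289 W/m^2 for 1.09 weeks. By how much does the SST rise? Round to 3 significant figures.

Areal heat capacity C = ρ c_p D = 1030 × 4060 × 128 = 5.35×10^8 J m⁻² K⁻¹.
Net heat input Q = F Δt = 289 × (1.09 weeks × 6.048×10^5 s/week) = 1.91×10^8 J/m².
ΔT = Q / C = 1.91×10^8 / 5.35×10^8 = 0.356 K.

0.356 K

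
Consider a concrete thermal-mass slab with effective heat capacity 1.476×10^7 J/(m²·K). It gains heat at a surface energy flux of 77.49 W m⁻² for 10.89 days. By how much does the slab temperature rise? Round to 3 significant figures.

4.94 K

Areal heat capacity C = 1.476×10^7 J/(m²·K) (given).
Net heat input Q = F Δt = 77.49 × (10.89 days × 86400 s/day) = 7.29×10^7 J/m².
ΔT = Q / C = 7.29×10^7 / 1.48×10^7 = 4.94 K.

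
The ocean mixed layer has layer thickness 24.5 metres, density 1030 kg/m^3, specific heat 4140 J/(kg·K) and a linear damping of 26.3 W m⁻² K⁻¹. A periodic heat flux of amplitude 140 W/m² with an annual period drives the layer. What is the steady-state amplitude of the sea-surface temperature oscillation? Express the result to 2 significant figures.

4.2 K

Areal heat capacity C = ρ c_p D = 1030 × 4140 × 24.5 = 1.04×10^8 J/(m^2 K).
Angular frequency ω = 2π / T = 2π / 3.15×10^7 s = 1.99×10^-7 s⁻¹.
√((Cω)² + λ²) = √((20.8)² + 26.3²) = 33.5 W/(m²·K).
Amplitude A = F₀ / √((Cω)²+λ²) = 140 / 33.5 = 4.17 K.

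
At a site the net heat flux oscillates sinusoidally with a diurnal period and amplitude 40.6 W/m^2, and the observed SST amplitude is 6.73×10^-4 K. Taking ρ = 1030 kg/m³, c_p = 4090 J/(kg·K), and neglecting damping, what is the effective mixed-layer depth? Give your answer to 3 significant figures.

ω = 2π / 86400 s = 7.27×10^-5 s⁻¹.
Required C = F₀ / (A ω) = 40.6 / (6.73×10^-4 × 7.27×10^-5) = 8.30×10^8 J/(m²·K).
D = C / (ρ c_p) = 8.30×10^8 / (1030 × 4090) = 197 m.

197 m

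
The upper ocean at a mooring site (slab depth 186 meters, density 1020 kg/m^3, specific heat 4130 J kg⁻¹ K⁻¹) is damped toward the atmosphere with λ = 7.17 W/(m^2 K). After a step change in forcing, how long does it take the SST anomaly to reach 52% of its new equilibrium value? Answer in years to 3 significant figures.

2.54 years

Areal heat capacity C = ρ c_p D = 1020 × 4130 × 186 = 7.84×10^8 J/(m²·K).
τ = C / λ = 7.84×10^8 / 7.17 = 1.09×10^8 s.
Fraction reached: 1 − e^(−t/τ) = 0.52 ⇒ t = −τ ln(1 − 0.52) = τ × 0.734.
t = 8.02×10^7 s = 2.54 years.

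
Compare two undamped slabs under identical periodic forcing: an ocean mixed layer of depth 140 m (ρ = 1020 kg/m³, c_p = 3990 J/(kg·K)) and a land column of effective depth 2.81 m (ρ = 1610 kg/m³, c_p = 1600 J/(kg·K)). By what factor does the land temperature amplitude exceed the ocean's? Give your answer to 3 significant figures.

78.7

C_ocean = 1020 × 3990 × 140 = 5.70×10^8 J/(m²·K).
C_land = 1610 × 1600 × 2.81 = 7.24×10^6 J/(m²·K).
Undamped amplitude ∝ 1/C, so A_land/A_ocean = C_ocean/C_land = 78.7.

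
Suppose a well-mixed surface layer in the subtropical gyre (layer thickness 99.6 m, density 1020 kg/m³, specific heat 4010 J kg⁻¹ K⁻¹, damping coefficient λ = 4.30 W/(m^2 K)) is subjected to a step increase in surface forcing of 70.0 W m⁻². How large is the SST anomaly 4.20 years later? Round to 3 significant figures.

Areal heat capacity C = ρ c_p D = 1020 × 4010 × 99.6 = 4.07×10^8 J m⁻² K⁻¹.
τ = C / λ = 4.07×10^8 / 4.30 = 9.47×10^7 s.
Equilibrium anomaly ΔT_eq = F / λ = 70.0 / 4.30 = 16.3 K.
t = 4.20 years = 1.33×10^8 s, so t/τ = 1.40.
ΔT(t) = ΔT_eq (1 − e^(−t/τ)) = 16.3 × (1 − e^−1.40) = 12.3 K.

12.3 K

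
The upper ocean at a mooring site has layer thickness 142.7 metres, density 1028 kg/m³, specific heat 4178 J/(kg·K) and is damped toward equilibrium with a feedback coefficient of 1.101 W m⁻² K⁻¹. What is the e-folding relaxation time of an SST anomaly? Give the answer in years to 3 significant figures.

Areal heat capacity C = ρ c_p D = 1028 × 4178 × 142.7 = 6.13×10^8 J/(m^2 K).
Relaxation time τ = C / λ = 6.13×10^8 / 1.101 = 5.57×10^8 s.
In years: 5.57×10^8 s / (3.156×10^7 s/year) = 17.6 years.

17.6 years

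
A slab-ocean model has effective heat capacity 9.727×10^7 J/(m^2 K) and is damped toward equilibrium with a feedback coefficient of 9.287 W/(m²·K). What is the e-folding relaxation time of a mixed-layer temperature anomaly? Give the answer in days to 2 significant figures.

Areal heat capacity C = 9.727×10^7 J/(m^2 K) (given).
Relaxation time τ = C / λ = 9.73×10^7 / 9.287 = 1.05×10^7 s.
In days: 1.05×10^7 s / (86400 s/day) = 121 days.

120 days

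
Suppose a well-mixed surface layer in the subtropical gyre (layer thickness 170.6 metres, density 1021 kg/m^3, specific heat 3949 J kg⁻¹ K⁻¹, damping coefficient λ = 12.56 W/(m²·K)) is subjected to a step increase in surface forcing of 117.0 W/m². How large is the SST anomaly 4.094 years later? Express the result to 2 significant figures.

8.4 K

Areal heat capacity C = ρ c_p D = 1021 × 3949 × 170.6 = 6.88×10^8 J/(m²·K).
τ = C / λ = 6.88×10^8 / 12.56 = 5.48×10^7 s.
Equilibrium anomaly ΔT_eq = F / λ = 117.0 / 12.56 = 9.32 K.
t = 4.094 years = 1.29×10^8 s, so t/τ = 2.36.
ΔT(t) = ΔT_eq (1 − e^(−t/τ)) = 9.32 × (1 − e^−2.36) = 8.43 K.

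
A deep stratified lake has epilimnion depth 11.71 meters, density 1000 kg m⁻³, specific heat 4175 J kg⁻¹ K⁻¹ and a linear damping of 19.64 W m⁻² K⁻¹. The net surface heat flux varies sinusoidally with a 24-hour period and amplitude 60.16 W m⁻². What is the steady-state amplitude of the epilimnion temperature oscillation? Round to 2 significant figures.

0.017 K

Areal heat capacity C = ρ c_p D = 1000 × 4175 × 11.71 = 4.89×10^7 J/(m²·K).
Angular frequency ω = 2π / T = 2π / 86400 s = 7.27×10^-5 s⁻¹.
√((Cω)² + λ²) = √((3560)² + 19.64²) = 3560 W/(m²·K).
Amplitude A = F₀ / √((Cω)²+λ²) = 60.16 / 3560 = 0.0169 K.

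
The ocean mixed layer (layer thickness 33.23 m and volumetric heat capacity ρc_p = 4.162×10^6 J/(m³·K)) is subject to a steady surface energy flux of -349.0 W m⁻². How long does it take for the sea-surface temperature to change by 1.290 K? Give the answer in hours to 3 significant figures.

142 hours

Areal heat capacity C = ρc_p × D = 4.162×10^6 × 33.23 = 1.38×10^8 J/(m²·K).
Time required: Δt = C ΔT / F = 1.38×10^8 × -1.290 / -349.0 = 5.11×10^5 s.
In hours: 5.11×10^5 s / (3600 s/hour) = 142 hours.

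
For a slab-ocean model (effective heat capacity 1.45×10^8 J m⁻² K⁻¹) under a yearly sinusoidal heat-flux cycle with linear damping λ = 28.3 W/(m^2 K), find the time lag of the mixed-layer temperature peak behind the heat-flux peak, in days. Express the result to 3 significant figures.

Areal heat capacity C = 1.45×10^8 J m⁻² K⁻¹ (given).
ω = 2π / 3.15×10^7 s = 1.99×10^-7 s⁻¹.
Phase lag φ = arctan(Cω/λ) = arctan(28.9/28.3) = 0.796 rad.
Time lag = φ / ω = 0.796 / 1.99×10^-7 = 3.99×10^6 s = 46.2 days.

46.2 days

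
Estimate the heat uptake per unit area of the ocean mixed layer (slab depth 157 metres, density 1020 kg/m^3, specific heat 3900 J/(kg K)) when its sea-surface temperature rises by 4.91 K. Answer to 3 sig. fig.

Areal heat capacity C = ρ c_p D = 1020 × 3900 × 157 = 6.25×10^8 J m⁻² K⁻¹.
ΔQ = C ΔT = 6.25×10^8 × 4.91 = 3.07×10^9 J/m².

3.07×10^9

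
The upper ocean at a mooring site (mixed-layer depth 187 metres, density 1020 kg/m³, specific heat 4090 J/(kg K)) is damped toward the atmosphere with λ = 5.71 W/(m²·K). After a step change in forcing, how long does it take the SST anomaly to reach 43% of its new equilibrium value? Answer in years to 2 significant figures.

Areal heat capacity C = ρ c_p D = 1020 × 4090 × 187 = 7.80×10^8 J/(m^2 K).
τ = C / λ = 7.80×10^8 / 5.71 = 1.37×10^8 s.
Fraction reached: 1 − e^(−t/τ) = 0.43 ⇒ t = −τ ln(1 − 0.43) = τ × 0.562.
t = 7.68×10^7 s = 2.43 years.

2.4 years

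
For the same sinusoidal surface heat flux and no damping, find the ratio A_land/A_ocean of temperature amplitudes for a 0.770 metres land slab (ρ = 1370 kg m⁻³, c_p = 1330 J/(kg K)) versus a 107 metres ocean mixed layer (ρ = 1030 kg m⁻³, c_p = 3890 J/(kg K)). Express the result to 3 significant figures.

306

C_ocean = 1030 × 3890 × 107 = 4.29×10^8 J/(m²·K).
C_land = 1370 × 1330 × 0.770 = 1.40×10^6 J/(m²·K).
Undamped amplitude ∝ 1/C, so A_land/A_ocean = C_ocean/C_land = 306.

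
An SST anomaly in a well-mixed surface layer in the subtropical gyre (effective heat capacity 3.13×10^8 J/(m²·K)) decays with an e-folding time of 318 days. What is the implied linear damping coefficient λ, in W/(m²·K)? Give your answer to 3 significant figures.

11.4

Areal heat capacity C = 3.13×10^8 J/(m²·K) (given).
τ = 318 days = 2.75×10^7 s.
λ = C / τ = 3.13×10^8 / 2.75×10^7 = 11.4 W/(m²·K).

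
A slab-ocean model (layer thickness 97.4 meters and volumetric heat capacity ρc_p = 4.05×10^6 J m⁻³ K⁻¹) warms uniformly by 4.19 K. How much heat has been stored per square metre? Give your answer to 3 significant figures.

Areal heat capacity C = ρc_p × D = 4.05×10^6 × 97.4 = 3.94×10^8 J m⁻² K⁻¹.
ΔQ = C ΔT = 3.94×10^8 × 4.19 = 1.65×10^9 J/m².

1.65×10^9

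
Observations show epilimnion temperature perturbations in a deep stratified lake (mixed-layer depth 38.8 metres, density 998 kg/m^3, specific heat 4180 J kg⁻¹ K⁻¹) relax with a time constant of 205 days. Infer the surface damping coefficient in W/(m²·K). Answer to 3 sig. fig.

Areal heat capacity C = ρ c_p D = 998 × 4180 × 38.8 = 1.62×10^8 J m⁻² K⁻¹.
τ = 205 days = 1.77×10^7 s.
λ = C / τ = 1.62×10^8 / 1.77×10^7 = 9.14 W/(m²·K).

9.14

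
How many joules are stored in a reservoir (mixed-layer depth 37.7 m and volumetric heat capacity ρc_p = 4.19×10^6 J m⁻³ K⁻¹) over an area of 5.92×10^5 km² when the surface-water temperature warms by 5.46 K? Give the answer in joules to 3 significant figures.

5.11×10^20 J

Areal heat capacity C = ρc_p × D = 4.19×10^6 × 37.7 = 1.58×10^8 J/(m²·K).
Heat per unit area: q = C ΔT = 1.58×10^8 × 5.46 = 8.62×10^8 J/m².
Total heat: Q = q × A = 8.62×10^8 × (5.92×10^5 × 10⁶ m²) = 5.11×10^20 J.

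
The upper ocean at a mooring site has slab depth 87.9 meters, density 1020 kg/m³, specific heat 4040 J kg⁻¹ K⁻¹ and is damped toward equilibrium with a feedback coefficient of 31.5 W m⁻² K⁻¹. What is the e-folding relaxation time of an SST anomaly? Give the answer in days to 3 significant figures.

Areal heat capacity C = ρ c_p D = 1020 × 4040 × 87.9 = 3.62×10^8 J m⁻² K⁻¹.
Relaxation time τ = C / λ = 3.62×10^8 / 31.5 = 1.15×10^7 s.
In days: 1.15×10^7 s / (86400 s/day) = 133 days.

133 days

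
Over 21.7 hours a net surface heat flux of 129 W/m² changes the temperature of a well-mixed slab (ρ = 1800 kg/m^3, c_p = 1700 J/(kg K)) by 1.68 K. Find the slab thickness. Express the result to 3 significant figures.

Heat input Q = F Δt = 129 × 78100 s = 1.01×10^7 J/m².
Required areal heat capacity C = Q / ΔT = 6.00×10^6 J/(m²·K).
Depth D = C / (ρ c_p) = 6.00×10^6 / (1800 × 1700) = 1.96 m.

1.96 m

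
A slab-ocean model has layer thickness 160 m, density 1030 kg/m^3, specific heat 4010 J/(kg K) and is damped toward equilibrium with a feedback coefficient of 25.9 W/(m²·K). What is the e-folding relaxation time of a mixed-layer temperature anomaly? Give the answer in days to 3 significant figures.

295 days

Areal heat capacity C = ρ c_p D = 1030 × 4010 × 160 = 6.61×10^8 J/(m^2 K).
Relaxation time τ = C / λ = 6.61×10^8 / 25.9 = 2.55×10^7 s.
In days: 2.55×10^7 s / (86400 s/day) = 295 days.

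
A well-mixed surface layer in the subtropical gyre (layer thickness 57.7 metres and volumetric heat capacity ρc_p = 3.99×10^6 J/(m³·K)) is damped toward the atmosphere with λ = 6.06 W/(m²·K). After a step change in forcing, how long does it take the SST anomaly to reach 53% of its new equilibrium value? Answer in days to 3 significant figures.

Areal heat capacity C = ρc_p × D = 3.99×10^6 × 57.7 = 2.30×10^8 J/(m²·K).
τ = C / λ = 2.30×10^8 / 6.06 = 3.80×10^7 s.
Fraction reached: 1 − e^(−t/τ) = 0.53 ⇒ t = −τ ln(1 − 0.53) = τ × 0.755.
t = 2.87×10^7 s = 332 days.

332 days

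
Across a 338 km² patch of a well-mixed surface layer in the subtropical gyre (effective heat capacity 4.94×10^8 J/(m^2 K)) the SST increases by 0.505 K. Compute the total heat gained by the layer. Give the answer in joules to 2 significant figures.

8.4×10^16 J

Areal heat capacity C = 4.94×10^8 J/(m^2 K) (given).
Heat per unit area: q = C ΔT = 4.94×10^8 × 0.505 = 2.49×10^8 J/m².
Total heat: Q = q × A = 2.49×10^8 × (338 × 10⁶ m²) = 8.43×10^16 J.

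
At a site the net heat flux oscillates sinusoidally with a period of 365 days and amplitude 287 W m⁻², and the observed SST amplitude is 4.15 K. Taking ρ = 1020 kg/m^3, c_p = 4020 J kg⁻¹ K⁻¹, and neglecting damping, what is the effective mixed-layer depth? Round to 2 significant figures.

85 m

ω = 2π / 3.15×10^7 s = 1.99×10^-7 s⁻¹.
Required C = F₀ / (A ω) = 287 / (4.15 × 1.99×10^-7) = 3.47×10^8 J/(m²·K).
D = C / (ρ c_p) = 3.47×10^8 / (1020 × 4020) = 84.7 m.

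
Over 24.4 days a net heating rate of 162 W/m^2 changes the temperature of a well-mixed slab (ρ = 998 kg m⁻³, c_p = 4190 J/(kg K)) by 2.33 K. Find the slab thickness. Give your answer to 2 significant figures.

35 m

Heat input Q = F Δt = 162 × 2.11×10^6 s = 3.42×10^8 J/m².
Required areal heat capacity C = Q / ΔT = 1.47×10^8 J/(m²·K).
Depth D = C / (ρ c_p) = 1.47×10^8 / (998 × 4190) = 35.1 m.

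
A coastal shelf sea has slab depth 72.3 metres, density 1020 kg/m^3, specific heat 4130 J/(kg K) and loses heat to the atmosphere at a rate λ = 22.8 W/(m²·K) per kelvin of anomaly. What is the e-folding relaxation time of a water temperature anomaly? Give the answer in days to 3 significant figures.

155 days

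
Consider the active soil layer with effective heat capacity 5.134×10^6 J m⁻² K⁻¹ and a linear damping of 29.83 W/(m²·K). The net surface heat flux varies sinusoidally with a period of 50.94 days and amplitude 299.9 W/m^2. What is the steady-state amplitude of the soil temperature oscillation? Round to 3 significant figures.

Areal heat capacity C = 5.134×10^6 J m⁻² K⁻¹ (given).
Angular frequency ω = 2π / T = 2π / 4.40×10^6 s = 1.43×10^-6 s⁻¹.
√((Cω)² + λ²) = √((7.33)² + 29.83²) = 30.7 W/(m²·K).
Amplitude A = F₀ / √((Cω)²+λ²) = 299.9 / 30.7 = 9.76 K.

9.76 K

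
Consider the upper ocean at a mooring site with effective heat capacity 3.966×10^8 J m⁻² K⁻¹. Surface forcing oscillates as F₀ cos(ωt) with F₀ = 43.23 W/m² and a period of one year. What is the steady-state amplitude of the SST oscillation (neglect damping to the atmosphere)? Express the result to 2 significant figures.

0.55 K

Areal heat capacity C = 3.966×10^8 J m⁻² K⁻¹ (given).
Angular frequency ω = 2π / T = 2π / 3.15×10^7 s = 1.99×10^-7 s⁻¹.
Cω = 3.97×10^8 × 1.99×10^-7 = 79.0 W/(m²·K).
Amplitude A = F₀ / (Cω) = 43.23 / 79.0 = 0.547 K.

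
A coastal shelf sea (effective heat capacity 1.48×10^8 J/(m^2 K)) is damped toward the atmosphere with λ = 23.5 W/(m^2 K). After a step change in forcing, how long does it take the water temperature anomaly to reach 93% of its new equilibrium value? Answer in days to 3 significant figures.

194 days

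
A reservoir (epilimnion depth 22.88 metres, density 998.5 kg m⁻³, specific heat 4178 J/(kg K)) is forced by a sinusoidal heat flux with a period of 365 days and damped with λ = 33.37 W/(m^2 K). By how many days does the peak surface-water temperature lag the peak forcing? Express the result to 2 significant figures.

30 days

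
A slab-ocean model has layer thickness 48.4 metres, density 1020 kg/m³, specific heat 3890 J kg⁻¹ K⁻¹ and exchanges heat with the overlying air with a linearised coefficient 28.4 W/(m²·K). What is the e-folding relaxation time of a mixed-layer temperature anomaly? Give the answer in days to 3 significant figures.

78.3 days

Areal heat capacity C = ρ c_p D = 1020 × 3890 × 48.4 = 1.92×10^8 J m⁻² K⁻¹.
Relaxation time τ = C / λ = 1.92×10^8 / 28.4 = 6.76×10^6 s.
In days: 6.76×10^6 s / (86400 s/day) = 78.3 days.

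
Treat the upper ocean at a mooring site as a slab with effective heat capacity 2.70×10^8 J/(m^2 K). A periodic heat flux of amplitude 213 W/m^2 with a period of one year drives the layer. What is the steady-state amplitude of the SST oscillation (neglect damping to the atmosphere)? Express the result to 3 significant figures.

Areal heat capacity C = 2.70×10^8 J/(m^2 K) (given).
Angular frequency ω = 2π / T = 2π / 3.15×10^7 s = 1.99×10^-7 s⁻¹.
Cω = 2.70×10^8 × 1.99×10^-7 = 53.8 W/(m²·K).
Amplitude A = F₀ / (Cω) = 213 / 53.8 = 3.96 K.

3.96 K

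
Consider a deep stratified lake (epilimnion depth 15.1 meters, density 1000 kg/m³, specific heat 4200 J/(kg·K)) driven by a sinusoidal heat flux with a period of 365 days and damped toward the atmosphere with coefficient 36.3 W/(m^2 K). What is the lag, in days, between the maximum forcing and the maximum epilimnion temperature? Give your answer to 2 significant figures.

Areal heat capacity C = ρ c_p D = 1000 × 4200 × 15.1 = 6.34×10^7 J m⁻² K⁻¹.
ω = 2π / 3.15×10^7 s = 1.99×10^-7 s⁻¹.
Phase lag φ = arctan(Cω/λ) = arctan(12.6/36.3) = 0.335 rad.
Time lag = φ / ω = 0.335 / 1.99×10^-7 = 1.68×10^6 s = 19.5 days.

19 days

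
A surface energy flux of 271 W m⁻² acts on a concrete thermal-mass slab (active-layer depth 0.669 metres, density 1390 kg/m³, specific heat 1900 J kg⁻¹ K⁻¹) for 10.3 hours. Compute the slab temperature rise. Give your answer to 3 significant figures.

Areal heat capacity C = ρ c_p D = 1390 × 1900 × 0.669 = 1.77×10^6 J/(m^2 K).
Net heat input Q = F Δt = 271 × (10.3 hours × 3600 s/hour) = 1.00×10^7 J/m².
ΔT = Q / C = 1.00×10^7 / 1.77×10^6 = 5.69 K.

5.69 K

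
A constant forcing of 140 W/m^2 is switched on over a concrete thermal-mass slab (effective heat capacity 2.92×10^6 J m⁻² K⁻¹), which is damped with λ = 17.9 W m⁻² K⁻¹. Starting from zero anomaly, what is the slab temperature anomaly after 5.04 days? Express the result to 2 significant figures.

7.3 K

Areal heat capacity C = 2.92×10^6 J m⁻² K⁻¹ (given).
τ = C / λ = 2.92×10^6 / 17.9 = 1.63×10^5 s.
Equilibrium anomaly ΔT_eq = F / λ = 140 / 17.9 = 7.82 K.
t = 5.04 days = 4.35×10^5 s, so t/τ = 2.67.
ΔT(t) = ΔT_eq (1 − e^(−t/τ)) = 7.82 × (1 − e^−2.67) = 7.28 K.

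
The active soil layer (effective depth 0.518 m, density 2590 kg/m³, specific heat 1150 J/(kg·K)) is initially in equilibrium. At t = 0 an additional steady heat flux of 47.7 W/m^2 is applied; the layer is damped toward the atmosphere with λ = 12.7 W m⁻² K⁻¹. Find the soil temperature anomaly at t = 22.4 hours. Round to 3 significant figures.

1.82 K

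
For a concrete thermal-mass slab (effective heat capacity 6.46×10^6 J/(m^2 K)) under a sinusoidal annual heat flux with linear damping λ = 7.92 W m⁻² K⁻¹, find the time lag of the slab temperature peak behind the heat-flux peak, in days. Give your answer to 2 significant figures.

Areal heat capacity C = 6.46×10^6 J/(m^2 K) (given).
ω = 2π / 3.15×10^7 s = 1.99×10^-7 s⁻¹.
Phase lag φ = arctan(Cω/λ) = arctan(1.29/7.92) = 0.161 rad.
Time lag = φ / ω = 0.161 / 1.99×10^-7 = 8.09×10^5 s = 9.36 days.

9.4 days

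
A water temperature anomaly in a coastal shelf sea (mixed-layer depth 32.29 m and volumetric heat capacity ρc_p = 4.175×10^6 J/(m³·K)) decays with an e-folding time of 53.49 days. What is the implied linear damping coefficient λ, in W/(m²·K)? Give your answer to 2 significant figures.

Areal heat capacity C = ρc_p × D = 4.175×10^6 × 32.29 = 1.35×10^8 J/(m²·K).
τ = 53.49 days = 4.62×10^6 s.
λ = C / τ = 1.35×10^8 / 4.62×10^6 = 29.2 W/(m²·K).

29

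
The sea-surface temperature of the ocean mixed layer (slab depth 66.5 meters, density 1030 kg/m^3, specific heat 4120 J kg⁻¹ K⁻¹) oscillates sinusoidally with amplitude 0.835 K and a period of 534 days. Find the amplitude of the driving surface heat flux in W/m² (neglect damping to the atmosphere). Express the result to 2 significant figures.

32

Areal heat capacity C = ρ c_p D = 1030 × 4120 × 66.5 = 2.82×10^8 J/(m²·K).
ω = 2π / 4.61×10^7 s = 1.36×10^-7 s⁻¹.
Cω = 2.82×10^8 × 1.36×10^-7 = 38.4 W/(m²·K).
F₀ = A × Cω = 0.835 × 38.4 = 32.1 W/m².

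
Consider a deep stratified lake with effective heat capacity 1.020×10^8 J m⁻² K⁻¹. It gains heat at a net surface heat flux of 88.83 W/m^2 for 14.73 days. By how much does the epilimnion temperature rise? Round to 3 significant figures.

1.11 K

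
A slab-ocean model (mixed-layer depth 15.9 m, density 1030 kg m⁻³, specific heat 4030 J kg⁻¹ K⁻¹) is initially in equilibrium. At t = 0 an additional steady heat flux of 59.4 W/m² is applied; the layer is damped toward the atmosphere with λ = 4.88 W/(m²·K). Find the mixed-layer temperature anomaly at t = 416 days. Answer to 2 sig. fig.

11 K

Areal heat capacity C = ρ c_p D = 1030 × 4030 × 15.9 = 6.60×10^7 J m⁻² K⁻¹.
τ = C / λ = 6.60×10^7 / 4.88 = 1.35×10^7 s.
Equilibrium anomaly ΔT_eq = F / λ = 59.4 / 4.88 = 12.2 K.
t = 416 days = 3.59×10^7 s, so t/τ = 2.66.
ΔT(t) = ΔT_eq (1 − e^(−t/τ)) = 12.2 × (1 − e^−2.66) = 11.3 K.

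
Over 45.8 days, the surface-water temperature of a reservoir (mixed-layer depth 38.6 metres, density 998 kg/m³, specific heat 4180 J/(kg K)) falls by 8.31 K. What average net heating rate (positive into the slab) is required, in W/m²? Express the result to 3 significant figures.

-338

Areal heat capacity C = ρ c_p D = 998 × 4180 × 38.6 = 1.61×10^8 J/(m²·K).
Required heat per unit area: Q = C ΔT = 1.61×10^8 × -8.31 = -1.34×10^9 J/m².
Flux F = Q / Δt = -1.34×10^9 / 3.96×10^6 s = -338 W/m².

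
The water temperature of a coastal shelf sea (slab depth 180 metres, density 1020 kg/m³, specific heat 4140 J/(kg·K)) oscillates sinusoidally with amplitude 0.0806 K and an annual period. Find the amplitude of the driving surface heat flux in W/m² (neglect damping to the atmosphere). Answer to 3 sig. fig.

Areal heat capacity C = ρ c_p D = 1020 × 4140 × 180 = 7.60×10^8 J/(m²·K).
ω = 2π / 3.15×10^7 s = 1.99×10^-7 s⁻¹.
Cω = 7.60×10^8 × 1.99×10^-7 = 151 W/(m²·K).
F₀ = A × Cω = 0.0806 × 151 = 12.2 W/m².

12.2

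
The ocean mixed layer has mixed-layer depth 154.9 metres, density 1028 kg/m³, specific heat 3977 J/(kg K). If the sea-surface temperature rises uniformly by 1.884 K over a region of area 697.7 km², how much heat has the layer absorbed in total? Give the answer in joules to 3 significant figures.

8.32×10^17 J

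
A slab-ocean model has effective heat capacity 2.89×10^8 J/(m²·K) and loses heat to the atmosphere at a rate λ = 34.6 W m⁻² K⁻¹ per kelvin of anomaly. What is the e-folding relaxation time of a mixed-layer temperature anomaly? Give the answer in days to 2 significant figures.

97 days

Areal heat capacity C = 2.89×10^8 J/(m²·K) (given).
Relaxation time τ = C / λ = 2.89×10^8 / 34.6 = 8.35×10^6 s.
In days: 8.35×10^6 s / (86400 s/day) = 96.7 days.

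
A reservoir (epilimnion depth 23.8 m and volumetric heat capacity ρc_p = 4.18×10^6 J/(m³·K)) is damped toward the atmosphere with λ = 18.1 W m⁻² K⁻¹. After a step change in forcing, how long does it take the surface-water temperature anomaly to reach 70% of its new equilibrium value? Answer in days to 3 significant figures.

76.6 days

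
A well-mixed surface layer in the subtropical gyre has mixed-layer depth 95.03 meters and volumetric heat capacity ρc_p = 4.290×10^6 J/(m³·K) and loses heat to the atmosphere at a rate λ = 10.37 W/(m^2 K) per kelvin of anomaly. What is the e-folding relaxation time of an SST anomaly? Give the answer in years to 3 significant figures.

Areal heat capacity C = ρc_p × D = 4.290×10^6 × 95.03 = 4.08×10^8 J/(m²·K).
Relaxation time τ = C / λ = 4.08×10^8 / 10.37 = 3.93×10^7 s.
In years: 3.93×10^7 s / (3.156×10^7 s/year) = 1.25 years.

1.25 years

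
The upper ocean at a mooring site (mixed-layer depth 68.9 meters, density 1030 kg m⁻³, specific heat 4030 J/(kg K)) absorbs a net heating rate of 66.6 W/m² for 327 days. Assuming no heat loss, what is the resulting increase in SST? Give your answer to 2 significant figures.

6.6 K

Areal heat capacity C = ρ c_p D = 1030 × 4030 × 68.9 = 2.86×10^8 J/(m^2 K).
Net heat input Q = F Δt = 66.6 × (327 days × 86400 s/day) = 1.88×10^9 J/m².
ΔT = Q / C = 1.88×10^9 / 2.86×10^8 = 6.58 K.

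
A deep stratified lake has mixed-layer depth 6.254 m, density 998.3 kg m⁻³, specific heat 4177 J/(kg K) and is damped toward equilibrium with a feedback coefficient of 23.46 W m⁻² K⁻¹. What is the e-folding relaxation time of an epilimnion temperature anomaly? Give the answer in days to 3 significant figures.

Areal heat capacity C = ρ c_p D = 998.3 × 4177 × 6.254 = 2.61×10^7 J/(m^2 K).
Relaxation time τ = C / λ = 2.61×10^7 / 23.46 = 1.11×10^6 s.
In days: 1.11×10^6 s / (86400 s/day) = 12.9 days.

12.9 days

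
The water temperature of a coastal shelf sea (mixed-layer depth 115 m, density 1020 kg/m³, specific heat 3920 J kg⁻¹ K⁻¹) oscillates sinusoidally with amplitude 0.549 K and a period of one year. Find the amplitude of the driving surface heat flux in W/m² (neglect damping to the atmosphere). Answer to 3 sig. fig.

Areal heat capacity C = ρ c_p D = 1020 × 3920 × 115 = 4.60×10^8 J/(m²·K).
ω = 2π / 3.15×10^7 s = 1.99×10^-7 s⁻¹.
Cω = 4.60×10^8 × 1.99×10^-7 = 91.6 W/(m²·K).
F₀ = A × Cω = 0.549 × 91.6 = 50.3 W/m².

50.3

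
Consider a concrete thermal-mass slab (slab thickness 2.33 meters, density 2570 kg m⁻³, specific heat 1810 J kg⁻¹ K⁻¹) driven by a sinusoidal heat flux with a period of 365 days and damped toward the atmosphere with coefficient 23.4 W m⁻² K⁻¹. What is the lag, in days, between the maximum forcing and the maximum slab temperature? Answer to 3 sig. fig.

5.35 days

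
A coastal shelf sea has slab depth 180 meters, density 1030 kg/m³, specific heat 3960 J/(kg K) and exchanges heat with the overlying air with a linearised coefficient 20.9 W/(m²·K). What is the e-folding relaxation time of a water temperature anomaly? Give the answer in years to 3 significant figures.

Areal heat capacity C = ρ c_p D = 1030 × 3960 × 180 = 7.34×10^8 J m⁻² K⁻¹.
Relaxation time τ = C / λ = 7.34×10^8 / 20.9 = 3.51×10^7 s.
In years: 3.51×10^7 s / (3.156×10^7 s/year) = 1.11 years.

1.11 years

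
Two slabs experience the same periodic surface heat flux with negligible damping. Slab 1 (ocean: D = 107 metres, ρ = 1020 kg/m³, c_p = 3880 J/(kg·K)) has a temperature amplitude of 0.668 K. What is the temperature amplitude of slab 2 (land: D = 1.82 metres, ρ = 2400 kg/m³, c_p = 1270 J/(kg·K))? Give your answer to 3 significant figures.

51.0 K

C_ocean = 4.23×10^8 J/(m²·K); C_land = 5.55×10^6 J/(m²·K).
A ∝ 1/C ⇒ A_land = A_ocean × C_ocean/C_land = 0.668 × 76.3 = 51.0 K.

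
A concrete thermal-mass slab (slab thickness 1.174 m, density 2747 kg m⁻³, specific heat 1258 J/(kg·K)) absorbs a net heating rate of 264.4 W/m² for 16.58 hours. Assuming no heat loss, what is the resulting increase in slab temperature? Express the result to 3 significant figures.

3.89 K

Areal heat capacity C = ρ c_p D = 2747 × 1258 × 1.174 = 4.06×10^6 J/(m^2 K).
Net heat input Q = F Δt = 264.4 × (16.58 hours × 3600 s/hour) = 1.58×10^7 J/m².
ΔT = Q / C = 1.58×10^7 / 4.06×10^6 = 3.89 K.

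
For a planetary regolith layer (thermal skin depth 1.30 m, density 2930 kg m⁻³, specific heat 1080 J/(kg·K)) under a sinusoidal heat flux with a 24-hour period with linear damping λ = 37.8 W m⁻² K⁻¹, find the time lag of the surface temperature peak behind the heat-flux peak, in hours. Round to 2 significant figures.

Areal heat capacity C = ρ c_p D = 2930 × 1080 × 1.30 = 4.11×10^6 J/(m²·K).
ω = 2π / 86400 s = 7.27×10^-5 s⁻¹.
Phase lag φ = arctan(Cω/λ) = arctan(299/37.8) = 1.45 rad.
Time lag = φ / ω = 1.45 / 7.27×10^-5 = 19900 s = 5.52 hours.

5.5 hours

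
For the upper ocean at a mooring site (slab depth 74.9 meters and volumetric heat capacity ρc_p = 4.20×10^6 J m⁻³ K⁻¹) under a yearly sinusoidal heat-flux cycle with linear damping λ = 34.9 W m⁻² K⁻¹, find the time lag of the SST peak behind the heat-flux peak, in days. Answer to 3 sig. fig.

61.7 days

Areal heat capacity C = ρc_p × D = 4.20×10^6 × 74.9 = 3.15×10^8 J/(m^2 K).
ω = 2π / 3.15×10^7 s = 1.99×10^-7 s⁻¹.
Phase lag φ = arctan(Cω/λ) = arctan(62.7/34.9) = 1.06 rad.
Time lag = φ / ω = 1.06 / 1.99×10^-7 = 5.33×10^6 s = 61.7 days.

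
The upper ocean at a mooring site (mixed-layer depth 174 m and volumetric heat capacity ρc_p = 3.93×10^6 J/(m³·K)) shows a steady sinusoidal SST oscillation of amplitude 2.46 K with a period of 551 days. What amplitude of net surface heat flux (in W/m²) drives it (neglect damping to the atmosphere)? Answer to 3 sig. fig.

222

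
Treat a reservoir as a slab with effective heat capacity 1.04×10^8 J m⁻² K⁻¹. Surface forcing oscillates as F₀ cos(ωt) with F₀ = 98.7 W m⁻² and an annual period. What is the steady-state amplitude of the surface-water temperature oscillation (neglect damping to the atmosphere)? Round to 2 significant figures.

Areal heat capacity C = 1.04×10^8 J m⁻² K⁻¹ (given).
Angular frequency ω = 2π / T = 2π / 3.15×10^7 s = 1.99×10^-7 s⁻¹.
Cω = 1.04×10^8 × 1.99×10^-7 = 20.7 W/(m²·K).
Amplitude A = F₀ / (Cω) = 98.7 / 20.7 = 4.76 K.

4.8 K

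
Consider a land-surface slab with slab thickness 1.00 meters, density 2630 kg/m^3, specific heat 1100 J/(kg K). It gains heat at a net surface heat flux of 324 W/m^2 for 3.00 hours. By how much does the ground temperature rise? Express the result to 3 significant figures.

1.21 K

Areal heat capacity C = ρ c_p D = 2630 × 1100 × 1.00 = 2.89×10^6 J m⁻² K⁻¹.
Net heat input Q = F Δt = 324 × (3.00 hours × 3600 s/hour) = 3.50×10^6 J/m².
ΔT = Q / C = 3.50×10^6 / 2.89×10^6 = 1.21 K.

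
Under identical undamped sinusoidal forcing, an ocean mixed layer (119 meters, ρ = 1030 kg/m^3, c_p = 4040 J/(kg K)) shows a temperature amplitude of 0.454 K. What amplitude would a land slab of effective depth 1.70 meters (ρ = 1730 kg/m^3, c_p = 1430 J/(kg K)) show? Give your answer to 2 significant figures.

53 K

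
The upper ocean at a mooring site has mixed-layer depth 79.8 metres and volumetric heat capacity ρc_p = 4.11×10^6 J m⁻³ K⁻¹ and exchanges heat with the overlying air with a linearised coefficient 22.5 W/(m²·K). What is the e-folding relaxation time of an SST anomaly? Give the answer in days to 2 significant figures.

170 days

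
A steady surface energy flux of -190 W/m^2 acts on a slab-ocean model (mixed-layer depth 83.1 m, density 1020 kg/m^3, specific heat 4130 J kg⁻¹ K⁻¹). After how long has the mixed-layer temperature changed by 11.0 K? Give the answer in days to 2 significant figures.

230 days

Areal heat capacity C = ρ c_p D = 1020 × 4130 × 83.1 = 3.50×10^8 J m⁻² K⁻¹.
Time required: Δt = C ΔT / F = 3.50×10^8 × -11.0 / -190 = 2.03×10^7 s.
In days: 2.03×10^7 s / (86400 s/day) = 235 days.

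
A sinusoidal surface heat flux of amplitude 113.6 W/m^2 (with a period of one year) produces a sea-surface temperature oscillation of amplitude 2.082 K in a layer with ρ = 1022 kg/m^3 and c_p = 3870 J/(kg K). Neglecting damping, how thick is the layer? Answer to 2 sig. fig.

69 m

ω = 2π / 3.15×10^7 s = 1.99×10^-7 s⁻¹.
Required C = F₀ / (A ω) = 113.6 / (2.082 × 1.99×10^-7) = 2.74×10^8 J/(m²·K).
D = C / (ρ c_p) = 2.74×10^8 / (1022 × 3870) = 69.2 m.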